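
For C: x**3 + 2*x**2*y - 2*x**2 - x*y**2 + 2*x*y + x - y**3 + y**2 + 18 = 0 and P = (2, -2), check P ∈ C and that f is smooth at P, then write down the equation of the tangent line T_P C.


Tangent line at P: -19*x + 4*y + 46 = 0.

Step 1: f(2, -2) = 0, so P lies on C.
Step 2: partial derivatives
  f_x(x, y) = 3*x**2 + 4*x*y - 4*x - y**2 + 2*y + 1, f_y(x, y) = 2*x**2 - 2*x*y + 2*x - 3*y**2 + 2*y.
  f_x(P) = -19, f_y(P) = 4 (gradient nonzero, so P is smooth).
Step 3: tangent line at P: -19·(x − 2) + 4·(y − -2) = 0.
Expanding: -19*x + 4*y + 46 = 0.


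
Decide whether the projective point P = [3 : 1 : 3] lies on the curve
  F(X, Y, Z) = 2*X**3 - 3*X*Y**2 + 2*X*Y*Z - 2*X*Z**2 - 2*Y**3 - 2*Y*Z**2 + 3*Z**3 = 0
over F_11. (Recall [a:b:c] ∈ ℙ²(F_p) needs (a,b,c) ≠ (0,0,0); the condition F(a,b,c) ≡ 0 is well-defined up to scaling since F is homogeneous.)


F(3,1,3) ≡ 4 (mod 11); P is NOT on the curve.

Evaluate F(3, 1, 3) term-by-term (mod 11).
  2*X**3 ↦ 2·27·1·1 = 54
  -3*X*Y**2 ↦ -3·3·1·1 = -9
  2*X*Y*Z ↦ 2·3·1·3 = 18
  -2*X*Z**2 ↦ -2·3·1·9 = -54
  -2*Y**3 ↦ -2·1·1·1 = -2
  -2*Y*Z**2 ↦ -2·1·1·9 = -18
  3*Z**3 ↦ 3·1·1·27 = 81
Sum: F(3, 1, 3) = (54) + (-9) + (18) + (-54) + (-2) + (-18) + (81) = 70.
Reducing mod 11: 70 ≡ 4 (mod 11).
Since F(a, b, c) ≡ 4 ≠ 0 (mod 11), P does NOT lie on the curve.


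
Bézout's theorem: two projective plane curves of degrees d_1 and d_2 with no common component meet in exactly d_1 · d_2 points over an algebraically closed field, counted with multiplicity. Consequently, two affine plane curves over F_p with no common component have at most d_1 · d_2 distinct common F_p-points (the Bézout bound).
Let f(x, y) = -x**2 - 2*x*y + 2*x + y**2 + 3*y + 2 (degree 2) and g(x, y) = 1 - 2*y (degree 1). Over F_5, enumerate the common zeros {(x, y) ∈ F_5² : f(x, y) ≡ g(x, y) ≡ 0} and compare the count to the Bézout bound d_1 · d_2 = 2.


Common zeros: {(0, 3), (1, 3)}; count = 2; Bézout bound = 2.

deg(f) = 2, deg(g) = 1, so Bézout bound = 2.
Scan x ∈ F_5. For each x, list the y ∈ F_5 with f(x, y) ≡ 0 and those with g(x, y) ≡ 0 (mod 5); the common zeros in that column are the intersection.
  x = 0: f ≡ 0 at y ∈ {3, 4}; g ≡ 0 at y ∈ {3}; common: {3}.
  x = 1: f ≡ 0 at y ∈ {1, 3}; g ≡ 0 at y ∈ {3}; common: {3}.
  x = 2: f ≡ 0 at y ∈ ∅; g ≡ 0 at y ∈ {3}; common: ∅.
  x = 3: f ≡ 0 at y ∈ ∅; g ≡ 0 at y ∈ {3}; common: ∅.
  x = 4: f ≡ 0 at y ∈ {1, 4}; g ≡ 0 at y ∈ {3}; common: ∅.
Collecting: common zeros = {(0, 3), (1, 3)}, so the count is 2.
Comparison with the Bézout bound: 2 ≤ 2 = deg(f)·deg(g), as expected for curves with no common component (the bound is attained).


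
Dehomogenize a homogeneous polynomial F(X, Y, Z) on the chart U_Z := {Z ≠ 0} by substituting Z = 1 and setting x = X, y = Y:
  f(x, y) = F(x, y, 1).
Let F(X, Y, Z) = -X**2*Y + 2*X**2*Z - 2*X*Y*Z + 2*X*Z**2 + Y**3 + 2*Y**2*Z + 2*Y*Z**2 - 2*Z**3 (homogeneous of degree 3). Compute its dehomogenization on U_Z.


f(x, y) = -x**2*y + 2*x**2 - 2*x*y + 2*x + y**3 + 2*y**2 + 2*y - 2

On U_Z we set Z = 1. Each monomial c·X^i·Y^j·Z^k in F becomes c·x^i·y^j·1^k = c·x^i·y^j.
Substituting Z = 1: F(X, Y, 1) = -x**2*y + 2*x**2 - 2*x*y + 2*x + y**3 + 2*y**2 + 2*y - 2.
Note: deg(f) ≤ deg(F) = 3; strict inequality happens when F is divisible by Z (lost terms).


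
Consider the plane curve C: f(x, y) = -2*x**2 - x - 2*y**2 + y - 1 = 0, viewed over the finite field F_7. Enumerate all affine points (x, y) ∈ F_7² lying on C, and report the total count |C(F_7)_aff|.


Affine F_7-points: {(0, 2), (1, 5), (1, 6), (2, 5), (2, 6), (3, 2), (5, 0), (5, 4)}; count = 8.

For each of the 49 pairs (x, y) ∈ F_7², evaluate f(x, y) mod 7. Record the zeros.
  x = 0: [0↦6, 1↦5, 2↦0, 3↦5, 4↦6, 5↦3, 6↦3]  zeros at y ∈ {2}
  x = 1: [0↦3, 1↦2, 2↦4, 3↦2, 4↦3, 5↦0, 6↦0]  zeros at y ∈ {5, 6}
  x = 2: [0↦3, 1↦2, 2↦4, 3↦2, 4↦3, 5↦0, 6↦0]  zeros at y ∈ {5, 6}
  x = 3: [0↦6, 1↦5, 2↦0, 3↦5, 4↦6, 5↦3, 6↦3]  zeros at y ∈ {2}
  x = 4: [0↦5, 1↦4, 2↦6, 3↦4, 4↦5, 5↦2, 6↦2]  zeros at y ∈ ∅
  x = 5: [0↦0, 1↦6, 2↦1, 3↦6, 4↦0, 5↦4, 6↦4]  zeros at y ∈ {0, 4}
  x = 6: [0↦5, 1↦4, 2↦6, 3↦4, 4↦5, 5↦2, 6↦2]  zeros at y ∈ ∅
Collecting zeros: affine points = {(0, 2), (1, 5), (1, 6), (2, 5), (2, 6), (3, 2), (5, 0), (5, 4)}.
Total count |C(F_7)_aff| = 8.


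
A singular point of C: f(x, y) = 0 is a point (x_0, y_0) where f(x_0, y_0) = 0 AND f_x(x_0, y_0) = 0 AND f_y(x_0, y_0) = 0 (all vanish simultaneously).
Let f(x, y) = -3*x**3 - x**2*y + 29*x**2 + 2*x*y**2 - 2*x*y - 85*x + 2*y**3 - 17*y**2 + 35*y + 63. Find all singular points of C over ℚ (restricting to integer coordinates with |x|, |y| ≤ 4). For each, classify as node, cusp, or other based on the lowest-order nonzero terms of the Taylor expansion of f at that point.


Singular points: {(3, 2)}; classification: cusp.

Compute partial derivatives:
  f_x = -9*x**2 - 2*x*y + 58*x + 2*y**2 - 2*y - 85.
  f_y = -x**2 + 4*x*y - 2*x + 6*y**2 - 34*y + 35.
Scan x_0 ∈ {−4, ..., 4}. For each x_0, f_y(x_0, y) is a polynomial in y; find its integer roots y ∈ {−4, ..., 4}, then test f_x and f at those candidates.
  x = -4: f_y(-4, y) = 6*y**2 - 50*y + 27; no integer root y with |y| ≤ 4.
  x = -3: f_y(-3, y) = 6*y**2 - 46*y + 32; no integer root y with |y| ≤ 4.
  x = -2: f_y(-2, y) = 6*y**2 - 42*y + 35; no integer root y with |y| ≤ 4.
  x = -1: f_y(-1, y) = 6*y**2 - 38*y + 36; no integer root y with |y| ≤ 4.
  x = 0: f_y(0, y) = 6*y**2 - 34*y + 35; no integer root y with |y| ≤ 4.
  x = 1: f_y(1, y) = 6*y**2 - 30*y + 32; no integer root y with |y| ≤ 4.
  x = 2: f_y(2, y) = 6*y**2 - 26*y + 27; no integer root y with |y| ≤ 4.
  x = 3: f_y(3, y) = 6*y**2 - 22*y + 20; vanishes at y ∈ {2}. (3, 2): f_x = 0, f = 0 — SINGULAR.
  x = 4: f_y(4, y) = 6*y**2 - 18*y + 11; no integer root y with |y| ≤ 4.
Only singular point on the grid: (3, 2).
Classify: substitute x = 3 + u, y = 2 + v and expand: f = -3*u**3 - u**2*v + 2*u*v**2 + 2*v**3 + v**2.
No constant or linear terms (consistent with a singular point). Quadratic part: v**2. Cubic part: -3*u**3 - u**2*v + 2*u*v**2 + 2*v**3.
The quadratic part v**2 is a perfect square, so there is a single (double) tangent line v = 0, i.e. y = 2. Restricting the cubic part to that line (v = 0) leaves -3*u**3 ≠ 0, so f is not divisible by v and the branch is v² ≈ 3*u**3 to lowest order — this is a cusp.
Classification: cusp.


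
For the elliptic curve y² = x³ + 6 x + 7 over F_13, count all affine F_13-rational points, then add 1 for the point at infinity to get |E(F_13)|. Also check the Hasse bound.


Affine points = {(1, 1), (1, 12), (2, 1), (2, 12), (3, 0), (4, 2), (4, 11), (6, 5), (6, 8), (9, 6), (9, 7), (10, 1), (10, 12), (11, 0), (12, 0)}; affine count = 15; |E(F_13)| = 16.

Discriminant check: Δ ∝ 4a³ + 27b² = 4·6³ + 27·7² = 4·216 + 27·49 ≡ 3 (mod 13). Nonzero ⇒ E is nonsingular.
For each x ∈ F_13, compute rhs = x³ + 6·x + 7 mod 13, then count y ∈ F_13 with y² ≡ rhs.
  x = 0: rhs = 7, matching y values: none (0 points).
  x = 1: rhs = 1, matching y values: 1, 12 (2 points).
  x = 2: rhs = 1, matching y values: 1, 12 (2 points).
  x = 3: rhs = 0, matching y values: 0 (1 points).
  x = 4: rhs = 4, matching y values: 2, 11 (2 points).
  x = 5: rhs = 6, matching y values: none (0 points).
  x = 6: rhs = 12, matching y values: 5, 8 (2 points).
  x = 7: rhs = 2, matching y values: none (0 points).
  x = 8: rhs = 8, matching y values: none (0 points).
  x = 9: rhs = 10, matching y values: 6, 7 (2 points).
  x = 10: rhs = 1, matching y values: 1, 12 (2 points).
  x = 11: rhs = 0, matching y values: 0 (1 points).
  x = 12: rhs = 0, matching y values: 0 (1 points).
Total affine count: 15.
Full point count |E(F_13)| = 15 + 1 = 16.
Hasse bound: |16 − (13+1)| = |2| = 2 ≤ 2√13 ≈ 7.2111 ✓.


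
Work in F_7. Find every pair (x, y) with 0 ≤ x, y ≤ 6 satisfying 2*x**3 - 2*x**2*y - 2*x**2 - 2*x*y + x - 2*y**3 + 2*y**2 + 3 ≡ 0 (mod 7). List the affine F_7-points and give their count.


Affine F_7-points: {(0, 6), (1, 1), (3, 0), (3, 2), (3, 6), (4, 1), (4, 6), (6, 4)}; count = 8.

For each of the 49 pairs (x, y) ∈ F_7², evaluate f(x, y) mod 7. Record the zeros.
  x = 0: [0↦3, 1↦3, 2↦2, 3↦2, 4↦5, 5↦6, 6↦0]  zeros at y ∈ {6}
  x = 1: [0↦4, 1↦0, 2↦2, 3↦5, 4↦4, 5↦1, 6↦5]  zeros at y ∈ {1}
  x = 2: [0↦6, 1↦1, 2↦2, 3↦4, 4↦2, 5↦5, 6↦1]  zeros at y ∈ ∅
  x = 3: [0↦0, 1↦4, 2↦0, 3↦4, 4↦4, 5↦2, 6↦0]  zeros at y ∈ {0, 2, 6}
  x = 4: [0↦5, 1↦0, 2↦1, 3↦3, 4↦1, 5↦4, 6↦0]  zeros at y ∈ {1, 6}
  x = 5: [0↦5, 1↦1, 2↦3, 3↦6, 4↦5, 5↦2, 6↦6]  zeros at y ∈ ∅
  x = 6: [0↦5, 1↦5, 2↦4, 3↦4, 4↦0, 5↦1, 6↦2]  zeros at y ∈ {4}
Collecting zeros: affine points = {(0, 6), (1, 1), (3, 0), (3, 2), (3, 6), (4, 1), (4, 6), (6, 4)}.
Total count |C(F_7)_aff| = 8.


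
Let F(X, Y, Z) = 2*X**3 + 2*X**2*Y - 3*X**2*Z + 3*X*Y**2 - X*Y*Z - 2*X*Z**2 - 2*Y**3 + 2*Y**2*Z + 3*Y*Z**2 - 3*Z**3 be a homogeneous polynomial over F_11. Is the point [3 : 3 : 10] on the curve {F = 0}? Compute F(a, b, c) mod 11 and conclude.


F(3,3,10) ≡ 5 (mod 11); P is NOT on the curve.

Evaluate F(3, 3, 10) term-by-term (mod 11).
  2*X**3 ↦ 2·27·1·1 = 54
  2*X**2*Y ↦ 2·9·3·1 = 54
  -3*X**2*Z ↦ -3·9·1·10 = -270
  3*X*Y**2 ↦ 3·3·9·1 = 81
  -X*Y*Z ↦ -1·3·3·10 = -90
  -2*X*Z**2 ↦ -2·3·1·100 = -600
  -2*Y**3 ↦ -2·1·27·1 = -54
  2*Y**2*Z ↦ 2·1·9·10 = 180
  3*Y*Z**2 ↦ 3·1·3·100 = 900
  -3*Z**3 ↦ -3·1·1·1000 = -3000
Sum: F(3, 3, 10) = (54) + (54) + (-270) + (81) + (-90) + (-600) + (-54) + (180) + (900) + (-3000) = -2745.
Reducing mod 11: -2745 ≡ 5 (mod 11).
Since F(a, b, c) ≡ 5 ≠ 0 (mod 11), P does NOT lie on the curve.


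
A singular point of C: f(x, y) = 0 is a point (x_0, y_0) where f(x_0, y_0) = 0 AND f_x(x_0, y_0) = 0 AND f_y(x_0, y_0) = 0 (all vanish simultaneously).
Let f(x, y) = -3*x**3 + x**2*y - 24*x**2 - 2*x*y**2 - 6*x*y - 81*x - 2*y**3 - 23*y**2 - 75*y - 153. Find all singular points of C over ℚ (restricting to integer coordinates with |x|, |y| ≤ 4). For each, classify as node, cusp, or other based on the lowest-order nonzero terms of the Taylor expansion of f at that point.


Singular points: {(-3, -3)}; classification: cusp.

Compute partial derivatives:
  f_x = -9*x**2 + 2*x*y - 48*x - 2*y**2 - 6*y - 81.
  f_y = x**2 - 4*x*y - 6*x - 6*y**2 - 46*y - 75.
Scan x_0 ∈ {−4, ..., 4}. For each x_0, f_y(x_0, y) is a polynomial in y; find its integer roots y ∈ {−4, ..., 4}, then test f_x and f at those candidates.
  x = -4: f_y(-4, y) = -6*y**2 - 30*y - 35; no integer root y with |y| ≤ 4.
  x = -3: f_y(-3, y) = -6*y**2 - 34*y - 48; vanishes at y ∈ {-3}. (-3, -3): f_x = 0, f = 0 — SINGULAR.
  x = -2: f_y(-2, y) = -6*y**2 - 38*y - 59; no integer root y with |y| ≤ 4.
  x = -1: f_y(-1, y) = -6*y**2 - 42*y - 68; no integer root y with |y| ≤ 4.
  x = 0: f_y(0, y) = -6*y**2 - 46*y - 75; no integer root y with |y| ≤ 4.
  x = 1: f_y(1, y) = -6*y**2 - 50*y - 80; no integer root y with |y| ≤ 4.
  x = 2: f_y(2, y) = -6*y**2 - 54*y - 83; no integer root y with |y| ≤ 4.
  x = 3: f_y(3, y) = -6*y**2 - 58*y - 84; no integer root y with |y| ≤ 4.
  x = 4: f_y(4, y) = -6*y**2 - 62*y - 83; no integer root y with |y| ≤ 4.
Only singular point on the grid: (-3, -3).
Classify: substitute x = -3 + u, y = -3 + v and expand: f = -3*u**3 + u**2*v - 2*u*v**2 - 2*v**3 + v**2.
No constant or linear terms (consistent with a singular point). Quadratic part: v**2. Cubic part: -3*u**3 + u**2*v - 2*u*v**2 - 2*v**3.
The quadratic part v**2 is a perfect square, so there is a single (double) tangent line v = 0, i.e. y = -3. Restricting the cubic part to that line (v = 0) leaves -3*u**3 ≠ 0, so f is not divisible by v and the branch is v² ≈ 3*u**3 to lowest order — this is a cusp.
Classification: cusp.


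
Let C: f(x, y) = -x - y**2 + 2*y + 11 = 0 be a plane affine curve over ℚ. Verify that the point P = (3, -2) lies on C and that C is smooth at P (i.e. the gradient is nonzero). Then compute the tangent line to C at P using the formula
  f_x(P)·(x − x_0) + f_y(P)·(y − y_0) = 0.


Tangent line at P: -x + 6*y + 15 = 0.

Step 1: f(3, -2) = 0, so P lies on C.
Step 2: partial derivatives
  f_x(x, y) = -1, f_y(x, y) = 2 - 2*y.
  f_x(P) = -1, f_y(P) = 6 (gradient nonzero, so P is smooth).
Step 3: tangent line at P: -1·(x − 3) + 6·(y − -2) = 0.
Expanding: -x + 6*y + 15 = 0.


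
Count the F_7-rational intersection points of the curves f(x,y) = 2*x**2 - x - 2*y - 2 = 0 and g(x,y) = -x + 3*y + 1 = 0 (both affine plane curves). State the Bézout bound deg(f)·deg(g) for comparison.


Common zeros: {(3, 3), (6, 4)}; count = 2; Bézout bound = 2.

deg(f) = 2, deg(g) = 1, so Bézout bound = 2.
Scan x ∈ F_7. For each x, list the y ∈ F_7 with f(x, y) ≡ 0 and those with g(x, y) ≡ 0 (mod 7); the common zeros in that column are the intersection.
  x = 0: f ≡ 0 at y ∈ {6}; g ≡ 0 at y ∈ {2}; common: ∅.
  x = 1: f ≡ 0 at y ∈ {3}; g ≡ 0 at y ∈ {0}; common: ∅.
  x = 2: f ≡ 0 at y ∈ {2}; g ≡ 0 at y ∈ {5}; common: ∅.
  x = 3: f ≡ 0 at y ∈ {3}; g ≡ 0 at y ∈ {3}; common: {3}.
  x = 4: f ≡ 0 at y ∈ {6}; g ≡ 0 at y ∈ {1}; common: ∅.
  x = 5: f ≡ 0 at y ∈ {4}; g ≡ 0 at y ∈ {6}; common: ∅.
  x = 6: f ≡ 0 at y ∈ {4}; g ≡ 0 at y ∈ {4}; common: {4}.
Collecting: common zeros = {(3, 3), (6, 4)}, so the count is 2.
Comparison with the Bézout bound: 2 ≤ 2 = deg(f)·deg(g), as expected for curves with no common component (the bound is attained).


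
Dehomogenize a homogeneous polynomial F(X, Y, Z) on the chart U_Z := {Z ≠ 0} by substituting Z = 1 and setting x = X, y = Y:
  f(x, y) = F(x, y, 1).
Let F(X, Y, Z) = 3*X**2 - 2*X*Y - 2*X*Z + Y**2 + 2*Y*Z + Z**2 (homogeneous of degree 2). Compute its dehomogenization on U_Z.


f(x, y) = 3*x**2 - 2*x*y - 2*x + y**2 + 2*y + 1

On U_Z we set Z = 1. Each monomial c·X^i·Y^j·Z^k in F becomes c·x^i·y^j·1^k = c·x^i·y^j.
Substituting Z = 1: F(X, Y, 1) = 3*x**2 - 2*x*y - 2*x + y**2 + 2*y + 1.
Note: deg(f) ≤ deg(F) = 2; strict inequality happens when F is divisible by Z (lost terms).


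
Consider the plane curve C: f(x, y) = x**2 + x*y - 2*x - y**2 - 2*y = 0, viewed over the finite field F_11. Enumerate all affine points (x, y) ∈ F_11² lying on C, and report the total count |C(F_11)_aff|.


Affine F_11-points: {(0, 0), (0, 9), (2, 0), (4, 4), (4, 9), (5, 4), (5, 10), (7, 8), (9, 8), (9, 10)}; count = 10.

For each of the 121 pairs (x, y) ∈ F_11², evaluate f(x, y) mod 11. Record the zeros.
  x = 0: [0↦0, 1↦8, 2↦3, 3↦7, 4↦9, 5↦9, 6↦7, 7↦3, 8↦8, 9↦0, 10↦1]  zeros at y ∈ {0, 9}
  x = 1: [0↦10, 1↦8, 2↦4, 3↦9, 4↦1, 5↦2, 6↦1, 7↦9, 8↦4, 9↦8, 10↦10]  zeros at y ∈ ∅
  x = 2: [0↦0, 1↦10, 2↦7, 3↦2, 4↦6, 5↦8, 6↦8, 7↦6, 8↦2, 9↦7, 10↦10]  zeros at y ∈ {0}
  x = 3: [0↦3, 1↦3, 2↦1, 3↦8, 4↦2, 5↦5, 6↦6, 7↦5, 8↦2, 9↦8, 10↦1]  zeros at y ∈ ∅
  x = 4: [0↦8, 1↦9, 2↦8, 3↦5, 4↦0, 5↦4, 6↦6, 7↦6, 8↦4, 9↦0, 10↦5]  zeros at y ∈ {4, 9}
  x = 5: [0↦4, 1↦6, 2↦6, 3↦4, 4↦0, 5↦5, 6↦8, 7↦9, 8↦8, 9↦5, 10↦0]  zeros at y ∈ {4, 10}
  x = 6: [0↦2, 1↦5, 2↦6, 3↦5, 4↦2, 5↦8, 6↦1, 7↦3, 8↦3, 9↦1, 10↦8]  zeros at y ∈ ∅
  x = 7: [0↦2, 1↦6, 2↦8, 3↦8, 4↦6, 5↦2, 6↦7, 7↦10, 8↦0, 9↦10, 10↦7]  zeros at y ∈ {8}
  x = 8: [0↦4, 1↦9, 2↦1, 3↦2, 4↦1, 5↦9, 6↦4, 7↦8, 8↦10, 9↦10, 10↦8]  zeros at y ∈ ∅
  x = 9: [0↦8, 1↦3, 2↦7, 3↦9, 4↦9, 5↦7, 6↦3, 7↦8, 8↦0, 9↦1, 10↦0]  zeros at y ∈ {8, 10}
  x = 10: [0↦3, 1↦10, 2↦4, 3↦7, 4↦8, 5↦7, 6↦4, 7↦10, 8↦3, 9↦5, 10↦5]  zeros at y ∈ ∅
Collecting zeros: affine points = {(0, 0), (0, 9), (2, 0), (4, 4), (4, 9), (5, 4), (5, 10), (7, 8), (9, 8), (9, 10)}.
Total count |C(F_11)_aff| = 10.


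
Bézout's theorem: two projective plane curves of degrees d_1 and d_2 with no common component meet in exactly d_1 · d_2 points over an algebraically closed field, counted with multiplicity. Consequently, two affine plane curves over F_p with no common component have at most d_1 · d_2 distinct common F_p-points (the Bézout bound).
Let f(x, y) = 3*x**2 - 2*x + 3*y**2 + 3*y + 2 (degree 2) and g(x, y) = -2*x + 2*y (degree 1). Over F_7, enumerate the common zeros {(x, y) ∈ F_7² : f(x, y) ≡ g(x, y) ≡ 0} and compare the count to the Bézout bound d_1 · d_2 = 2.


Common zeros: {(2, 2), (6, 6)}; count = 2; Bézout bound = 2.

deg(f) = 2, deg(g) = 1, so Bézout bound = 2.
Scan x ∈ F_7. For each x, list the y ∈ F_7 with f(x, y) ≡ 0 and those with g(x, y) ≡ 0 (mod 7); the common zeros in that column are the intersection.
  x = 0: f ≡ 0 at y ∈ ∅; g ≡ 0 at y ∈ {0}; common: ∅.
  x = 1: f ≡ 0 at y ∈ {2, 4}; g ≡ 0 at y ∈ {1}; common: ∅.
  x = 2: f ≡ 0 at y ∈ {2, 4}; g ≡ 0 at y ∈ {2}; common: {2}.
  x = 3: f ≡ 0 at y ∈ ∅; g ≡ 0 at y ∈ {3}; common: ∅.
  x = 4: f ≡ 0 at y ∈ {0, 6}; g ≡ 0 at y ∈ {4}; common: ∅.
  x = 5: f ≡ 0 at y ∈ ∅; g ≡ 0 at y ∈ {5}; common: ∅.
  x = 6: f ≡ 0 at y ∈ {0, 6}; g ≡ 0 at y ∈ {6}; common: {6}.
Collecting: common zeros = {(2, 2), (6, 6)}, so the count is 2.
Comparison with the Bézout bound: 2 ≤ 2 = deg(f)·deg(g), as expected for curves with no common component (the bound is attained).


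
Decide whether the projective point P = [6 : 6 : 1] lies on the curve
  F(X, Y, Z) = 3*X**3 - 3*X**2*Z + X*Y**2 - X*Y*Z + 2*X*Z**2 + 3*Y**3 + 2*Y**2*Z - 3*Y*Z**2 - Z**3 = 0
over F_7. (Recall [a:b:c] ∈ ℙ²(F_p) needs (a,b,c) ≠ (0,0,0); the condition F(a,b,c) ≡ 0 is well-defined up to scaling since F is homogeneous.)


F(6,6,1) ≡ 5 (mod 7); P is NOT on the curve.

Evaluate F(6, 6, 1) term-by-term (mod 7).
  3*X**3 ↦ 3·216·1·1 = 648
  -3*X**2*Z ↦ -3·36·1·1 = -108
  X*Y**2 ↦ 1·6·36·1 = 216
  -X*Y*Z ↦ -1·6·6·1 = -36
  2*X*Z**2 ↦ 2·6·1·1 = 12
  3*Y**3 ↦ 3·1·216·1 = 648
  2*Y**2*Z ↦ 2·1·36·1 = 72
  -3*Y*Z**2 ↦ -3·1·6·1 = -18
  -Z**3 ↦ -1·1·1·1 = -1
Sum: F(6, 6, 1) = (648) + (-108) + (216) + (-36) + (12) + (648) + (72) + (-18) + (-1) = 1433.
Reducing mod 7: 1433 ≡ 5 (mod 7).
Since F(a, b, c) ≡ 5 ≠ 0 (mod 7), P does NOT lie on the curve.


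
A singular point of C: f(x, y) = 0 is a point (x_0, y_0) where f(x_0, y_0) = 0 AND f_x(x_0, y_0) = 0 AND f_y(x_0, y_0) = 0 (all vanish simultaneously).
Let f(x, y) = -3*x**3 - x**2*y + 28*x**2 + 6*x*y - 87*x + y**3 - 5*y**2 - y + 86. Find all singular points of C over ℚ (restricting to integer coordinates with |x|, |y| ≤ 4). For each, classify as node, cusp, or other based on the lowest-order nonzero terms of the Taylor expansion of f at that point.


Singular points: {(3, 2)}; classification: node.

Compute partial derivatives:
  f_x = -9*x**2 - 2*x*y + 56*x + 6*y - 87.
  f_y = -x**2 + 6*x + 3*y**2 - 10*y - 1.
Scan x_0 ∈ {−4, ..., 4}. For each x_0, f_y(x_0, y) is a polynomial in y; find its integer roots y ∈ {−4, ..., 4}, then test f_x and f at those candidates.
  x = -4: f_y(-4, y) = 3*y**2 - 10*y - 41; no integer root y with |y| ≤ 4.
  x = -3: f_y(-3, y) = 3*y**2 - 10*y - 28; no integer root y with |y| ≤ 4.
  x = -2: f_y(-2, y) = 3*y**2 - 10*y - 17; no integer root y with |y| ≤ 4.
  x = -1: f_y(-1, y) = 3*y**2 - 10*y - 8; vanishes at y ∈ {4}. (-1, 4): f_x = -120 ≠ 0.
  x = 0: f_y(0, y) = 3*y**2 - 10*y - 1; no integer root y with |y| ≤ 4.
  x = 1: f_y(1, y) = 3*y**2 - 10*y + 4; no integer root y with |y| ≤ 4.
  x = 2: f_y(2, y) = 3*y**2 - 10*y + 7; vanishes at y ∈ {1}. (2, 1): f_x = -9 ≠ 0.
  x = 3: f_y(3, y) = 3*y**2 - 10*y + 8; vanishes at y ∈ {2}. (3, 2): f_x = 0, f = 0 — SINGULAR.
  x = 4: f_y(4, y) = 3*y**2 - 10*y + 7; vanishes at y ∈ {1}. (4, 1): f_x = -9 ≠ 0.
Only singular point on the grid: (3, 2).
Classify: substitute x = 3 + u, y = 2 + v and expand: f = -3*u**3 - u**2*v - u**2 + v**3 + v**2.
No constant or linear terms (consistent with a singular point). Quadratic part: -u**2 + v**2. Cubic part: -3*u**3 - u**2*v + v**3.
The quadratic part v**2 - u**2 = (v − u)(v + u) splits into two distinct linear factors, so there are two distinct tangent lines y − 2 = ±(x − 3) — this is a node (ordinary double point).
Classification: node.


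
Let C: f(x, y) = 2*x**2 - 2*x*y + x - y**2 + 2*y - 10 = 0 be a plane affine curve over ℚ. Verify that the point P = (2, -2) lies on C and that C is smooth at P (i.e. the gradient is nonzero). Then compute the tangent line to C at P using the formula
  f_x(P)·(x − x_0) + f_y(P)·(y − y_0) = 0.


Tangent line at P: 13*x + 2*y - 22 = 0.

Step 1: f(2, -2) = 0, so P lies on C.
Step 2: partial derivatives
  f_x(x, y) = 4*x - 2*y + 1, f_y(x, y) = -2*x - 2*y + 2.
  f_x(P) = 13, f_y(P) = 2 (gradient nonzero, so P is smooth).
Step 3: tangent line at P: 13·(x − 2) + 2·(y − -2) = 0.
Expanding: 13*x + 2*y - 22 = 0.


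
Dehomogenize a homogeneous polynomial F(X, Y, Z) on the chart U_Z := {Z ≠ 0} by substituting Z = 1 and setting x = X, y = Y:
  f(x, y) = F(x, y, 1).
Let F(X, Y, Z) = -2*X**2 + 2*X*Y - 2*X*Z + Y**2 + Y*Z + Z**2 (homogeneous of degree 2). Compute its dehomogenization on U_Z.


f(x, y) = -2*x**2 + 2*x*y - 2*x + y**2 + y + 1

On U_Z we set Z = 1. Each monomial c·X^i·Y^j·Z^k in F becomes c·x^i·y^j·1^k = c·x^i·y^j.
Substituting Z = 1: F(X, Y, 1) = -2*x**2 + 2*x*y - 2*x + y**2 + y + 1.
Note: deg(f) ≤ deg(F) = 2; strict inequality happens when F is divisible by Z (lost terms).


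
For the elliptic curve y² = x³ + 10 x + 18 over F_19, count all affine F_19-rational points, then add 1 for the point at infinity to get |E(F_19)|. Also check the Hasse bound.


Affine points = {(6, 3), (6, 16), (9, 1), (9, 18), (10, 4), (10, 15), (12, 2), (12, 17), (15, 3), (15, 16), (17, 3), (17, 16), (18, 8), (18, 11)}; affine count = 14; |E(F_19)| = 15.

Discriminant check: Δ ∝ 4a³ + 27b² = 4·10³ + 27·18² = 4·1000 + 27·324 ≡ 18 (mod 19). Nonzero ⇒ E is nonsingular.
For each x ∈ F_19, compute rhs = x³ + 10·x + 18 mod 19, then count y ∈ F_19 with y² ≡ rhs.
  x = 0: rhs = 18, matching y values: none (0 points).
  x = 1: rhs = 10, matching y values: none (0 points).
  x = 2: rhs = 8, matching y values: none (0 points).
  x = 3: rhs = 18, matching y values: none (0 points).
  x = 4: rhs = 8, matching y values: none (0 points).
  x = 5: rhs = 3, matching y values: none (0 points).
  x = 6: rhs = 9, matching y values: 3, 16 (2 points).
  x = 7: rhs = 13, matching y values: none (0 points).
  x = 8: rhs = 2, matching y values: none (0 points).
  x = 9: rhs = 1, matching y values: 1, 18 (2 points).
  x = 10: rhs = 16, matching y values: 4, 15 (2 points).
  x = 11: rhs = 15, matching y values: none (0 points).
  x = 12: rhs = 4, matching y values: 2, 17 (2 points).
  x = 13: rhs = 8, matching y values: none (0 points).
  x = 14: rhs = 14, matching y values: none (0 points).
  x = 15: rhs = 9, matching y values: 3, 16 (2 points).
  x = 16: rhs = 18, matching y values: none (0 points).
  x = 17: rhs = 9, matching y values: 3, 16 (2 points).
  x = 18: rhs = 7, matching y values: 8, 11 (2 points).
Total affine count: 14.
Full point count |E(F_19)| = 14 + 1 = 15.
Hasse bound: |15 − (19+1)| = |-5| = 5 ≤ 2√19 ≈ 8.7178 ✓.


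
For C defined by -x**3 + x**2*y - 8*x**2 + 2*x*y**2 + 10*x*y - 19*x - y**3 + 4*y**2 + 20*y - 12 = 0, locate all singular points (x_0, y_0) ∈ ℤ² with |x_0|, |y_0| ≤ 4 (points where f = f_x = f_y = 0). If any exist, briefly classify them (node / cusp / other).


Singular points: {(-3, -1)}; classification: cusp.

Compute partial derivatives:
  f_x = -3*x**2 + 2*x*y - 16*x + 2*y**2 + 10*y - 19.
  f_y = x**2 + 4*x*y + 10*x - 3*y**2 + 8*y + 20.
Scan x_0 ∈ {−4, ..., 4}. For each x_0, f_y(x_0, y) is a polynomial in y; find its integer roots y ∈ {−4, ..., 4}, then test f_x and f at those candidates.
  x = -4: f_y(-4, y) = -3*y**2 - 8*y - 4; vanishes at y ∈ {-2}. (-4, -2): f_x = 1 ≠ 0.
  x = -3: f_y(-3, y) = -3*y**2 - 4*y - 1; vanishes at y ∈ {-1}. (-3, -1): f_x = 0, f = 0 — SINGULAR.
  x = -2: f_y(-2, y) = 4 - 3*y**2; no integer root y with |y| ≤ 4.
  x = -1: f_y(-1, y) = -3*y**2 + 4*y + 11; no integer root y with |y| ≤ 4.
  x = 0: f_y(0, y) = -3*y**2 + 8*y + 20; no integer root y with |y| ≤ 4.
  x = 1: f_y(1, y) = -3*y**2 + 12*y + 31; no integer root y with |y| ≤ 4.
  x = 2: f_y(2, y) = -3*y**2 + 16*y + 44; vanishes at y ∈ {-2}. (2, -2): f_x = -83 ≠ 0.
  x = 3: f_y(3, y) = -3*y**2 + 20*y + 59; no integer root y with |y| ≤ 4.
  x = 4: f_y(4, y) = -3*y**2 + 24*y + 76; no integer root y with |y| ≤ 4.
Only singular point on the grid: (-3, -1).
Classify: substitute x = -3 + u, y = -1 + v and expand: f = -u**3 + u**2*v + 2*u*v**2 - v**3 + v**2.
No constant or linear terms (consistent with a singular point). Quadratic part: v**2. Cubic part: -u**3 + u**2*v + 2*u*v**2 - v**3.
The quadratic part v**2 is a perfect square, so there is a single (double) tangent line v = 0, i.e. y = -1. Restricting the cubic part to that line (v = 0) leaves -u**3 ≠ 0, so f is not divisible by v and the branch is v² ≈ u**3 to lowest order — this is a cusp.
Classification: cusp.


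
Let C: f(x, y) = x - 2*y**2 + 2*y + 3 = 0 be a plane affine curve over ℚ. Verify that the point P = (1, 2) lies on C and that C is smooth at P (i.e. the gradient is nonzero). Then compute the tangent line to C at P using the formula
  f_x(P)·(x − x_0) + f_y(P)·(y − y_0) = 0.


Tangent line at P: x - 6*y + 11 = 0.

Step 1: f(1, 2) = 0, so P lies on C.
Step 2: partial derivatives
  f_x(x, y) = 1, f_y(x, y) = 2 - 4*y.
  f_x(P) = 1, f_y(P) = -6 (gradient nonzero, so P is smooth).
Step 3: tangent line at P: 1·(x − 1) + -6·(y − 2) = 0.
Expanding: x - 6*y + 11 = 0.


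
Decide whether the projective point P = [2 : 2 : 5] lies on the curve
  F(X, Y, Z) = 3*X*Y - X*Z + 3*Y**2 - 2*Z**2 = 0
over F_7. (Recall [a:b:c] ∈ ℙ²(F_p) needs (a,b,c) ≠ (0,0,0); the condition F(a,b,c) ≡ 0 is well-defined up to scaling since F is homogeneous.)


F(2,2,5) ≡ 6 (mod 7); P is NOT on the curve.

Evaluate F(2, 2, 5) term-by-term (mod 7).
  3*X*Y ↦ 3·2·2·1 = 12
  -X*Z ↦ -1·2·1·5 = -10
  3*Y**2 ↦ 3·1·4·1 = 12
  -2*Z**2 ↦ -2·1·1·25 = -50
Sum: F(2, 2, 5) = (12) + (-10) + (12) + (-50) = -36.
Reducing mod 7: -36 ≡ 6 (mod 7).
Since F(a, b, c) ≡ 6 ≠ 0 (mod 7), P does NOT lie on the curve.


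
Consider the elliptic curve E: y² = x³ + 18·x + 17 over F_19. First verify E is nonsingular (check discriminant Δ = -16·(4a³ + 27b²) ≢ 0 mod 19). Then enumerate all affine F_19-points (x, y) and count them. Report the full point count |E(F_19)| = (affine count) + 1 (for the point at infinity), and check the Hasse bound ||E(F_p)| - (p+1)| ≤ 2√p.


Affine points = {(0, 6), (0, 13), (1, 6), (1, 13), (2, 2), (2, 17), (4, 1), (4, 18), (5, 2), (5, 17), (7, 7), (7, 12), (10, 0), (11, 8), (11, 11), (12, 2), (12, 17), (13, 4), (13, 15), (14, 7), (14, 12), (17, 7), (17, 12), (18, 6), (18, 13)}; affine count = 25; |E(F_19)| = 26.

Discriminant check: Δ ∝ 4a³ + 27b² = 4·18³ + 27·17² = 4·5832 + 27·289 ≡ 9 (mod 19). Nonzero ⇒ E is nonsingular.
For each x ∈ F_19, compute rhs = x³ + 18·x + 17 mod 19, then count y ∈ F_19 with y² ≡ rhs.
  x = 0: rhs = 17, matching y values: 6, 13 (2 points).
  x = 1: rhs = 17, matching y values: 6, 13 (2 points).
  x = 2: rhs = 4, matching y values: 2, 17 (2 points).
  x = 3: rhs = 3, matching y values: none (0 points).
  x = 4: rhs = 1, matching y values: 1, 18 (2 points).
  x = 5: rhs = 4, matching y values: 2, 17 (2 points).
  x = 6: rhs = 18, matching y values: none (0 points).
  x = 7: rhs = 11, matching y values: 7, 12 (2 points).
  x = 8: rhs = 8, matching y values: none (0 points).
  x = 9: rhs = 15, matching y values: none (0 points).
  x = 10: rhs = 0, matching y values: 0 (1 points).
  x = 11: rhs = 7, matching y values: 8, 11 (2 points).
  x = 12: rhs = 4, matching y values: 2, 17 (2 points).
  x = 13: rhs = 16, matching y values: 4, 15 (2 points).
  x = 14: rhs = 11, matching y values: 7, 12 (2 points).
  x = 15: rhs = 14, matching y values: none (0 points).
  x = 16: rhs = 12, matching y values: none (0 points).
  x = 17: rhs = 11, matching y values: 7, 12 (2 points).
  x = 18: rhs = 17, matching y values: 6, 13 (2 points).
Total affine count: 25.
Full point count |E(F_19)| = 25 + 1 = 26.
Hasse bound: |26 − (19+1)| = |6| = 6 ≤ 2√19 ≈ 8.7178 ✓.


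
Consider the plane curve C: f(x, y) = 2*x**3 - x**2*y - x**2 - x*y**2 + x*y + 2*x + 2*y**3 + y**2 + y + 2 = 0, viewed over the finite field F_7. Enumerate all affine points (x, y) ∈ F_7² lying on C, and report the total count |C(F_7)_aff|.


Affine F_7-points: {(0, 6), (2, 2), (2, 4), (2, 5), (6, 1)}; count = 5.

For each of the 49 pairs (x, y) ∈ F_7², evaluate f(x, y) mod 7. Record the zeros.
  x = 0: [0↦2, 1↦6, 2↦3, 3↦5, 4↦3, 5↦2, 6↦0]  zeros at y ∈ {6}
  x = 1: [0↦5, 1↦1, 2↦2, 3↦6, 4↦4, 5↦1, 6↦2]  zeros at y ∈ ∅
  x = 2: [0↦4, 1↦4, 2↦0, 3↦4, 4↦0, 5↦0, 6↦2]  zeros at y ∈ {2, 4, 5}
  x = 3: [0↦4, 1↦6, 2↦2, 3↦4, 4↦3, 5↦4, 6↦5]  zeros at y ∈ ∅
  x = 4: [0↦3, 1↦5, 2↦6, 3↦4, 4↦4, 5↦4, 6↦2]  zeros at y ∈ ∅
  x = 5: [0↦6, 1↦6, 2↦3, 3↦2, 4↦1, 5↦5, 6↦5]  zeros at y ∈ ∅
  x = 6: [0↦4, 1↦0, 2↦5, 3↦3, 4↦6, 5↦5, 6↦5]  zeros at y ∈ {1}
Collecting zeros: affine points = {(0, 6), (2, 2), (2, 4), (2, 5), (6, 1)}.
Total count |C(F_7)_aff| = 5.


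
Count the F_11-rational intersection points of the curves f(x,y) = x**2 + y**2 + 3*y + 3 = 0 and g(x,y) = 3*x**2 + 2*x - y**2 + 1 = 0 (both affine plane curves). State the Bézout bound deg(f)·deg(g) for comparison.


Common zeros: ∅; count = 0; Bézout bound = 4.

deg(f) = 2, deg(g) = 2, so Bézout bound = 4.
Scan x ∈ F_11. For each x, list the y ∈ F_11 with f(x, y) ≡ 0 and those with g(x, y) ≡ 0 (mod 11); the common zeros in that column are the intersection.
  x = 0: f ≡ 0 at y ∈ ∅; g ≡ 0 at y ∈ {1, 10}; common: ∅.
  x = 1: f ≡ 0 at y ∈ {3, 5}; g ≡ 0 at y ∈ ∅; common: ∅.
  x = 2: f ≡ 0 at y ∈ {1, 7}; g ≡ 0 at y ∈ ∅; common: ∅.
  x = 3: f ≡ 0 at y ∈ {2, 6}; g ≡ 0 at y ∈ {1, 10}; common: ∅.
  x = 4: f ≡ 0 at y ∈ ∅; g ≡ 0 at y ∈ ∅; common: ∅.
  x = 5: f ≡ 0 at y ∈ ∅; g ≡ 0 at y ∈ {3, 8}; common: ∅.
  x = 6: f ≡ 0 at y ∈ ∅; g ≡ 0 at y ∈ {0}; common: ∅.
  x = 7: f ≡ 0 at y ∈ ∅; g ≡ 0 at y ∈ ∅; common: ∅.
  x = 8: f ≡ 0 at y ∈ {2, 6}; g ≡ 0 at y ∈ {0}; common: ∅.
  x = 9: f ≡ 0 at y ∈ {1, 7}; g ≡ 0 at y ∈ {3, 8}; common: ∅.
  x = 10: f ≡ 0 at y ∈ {3, 5}; g ≡ 0 at y ∈ ∅; common: ∅.
Collecting: common zeros = ∅, so the count is 0.
Comparison with the Bézout bound: 0 ≤ 4 = deg(f)·deg(g), as expected for curves with no common component (the affine F_11-count falls short of the bound because intersections may lie at infinity, over extension fields, or carry multiplicity).


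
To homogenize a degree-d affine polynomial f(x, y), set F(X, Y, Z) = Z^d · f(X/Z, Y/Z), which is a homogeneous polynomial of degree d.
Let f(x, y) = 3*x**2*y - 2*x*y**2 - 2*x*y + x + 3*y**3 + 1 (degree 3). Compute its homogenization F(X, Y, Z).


F(X, Y, Z) = 3*X**2*Y - 2*X*Y**2 - 2*X*Y*Z + X*Z**2 + 3*Y**3 + Z**3

deg(f) = 3.
Substitute x = X/Z, y = Y/Z into f, then multiply by Z^3.
  monomial 3·x^2·y^1 ↦ 3·X^2·Y^1·Z^0.
  monomial -2·x^1·y^2 ↦ -2·X^1·Y^2·Z^0.
  monomial -2·x^1·y^1 ↦ -2·X^1·Y^1·Z^1.
  monomial 1·x^1·y^0 ↦ 1·X^1·Y^0·Z^2.
  monomial 3·x^0·y^3 ↦ 3·X^0·Y^3·Z^0.
  monomial 1·x^0·y^0 ↦ 1·X^0·Y^0·Z^3.
Collecting: F(X, Y, Z) = 3*X**2*Y - 2*X*Y**2 - 2*X*Y*Z + X*Z**2 + 3*Y**3 + Z**3.


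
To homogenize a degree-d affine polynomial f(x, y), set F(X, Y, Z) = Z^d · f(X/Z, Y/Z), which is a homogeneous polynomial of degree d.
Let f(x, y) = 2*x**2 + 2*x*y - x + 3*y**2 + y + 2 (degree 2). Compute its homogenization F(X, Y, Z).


F(X, Y, Z) = 2*X**2 + 2*X*Y - X*Z + 3*Y**2 + Y*Z + 2*Z**2

deg(f) = 2.
Substitute x = X/Z, y = Y/Z into f, then multiply by Z^2.
  monomial 2·x^2·y^0 ↦ 2·X^2·Y^0·Z^0.
  monomial 2·x^1·y^1 ↦ 2·X^1·Y^1·Z^0.
  monomial -1·x^1·y^0 ↦ -1·X^1·Y^0·Z^1.
  monomial 3·x^0·y^2 ↦ 3·X^0·Y^2·Z^0.
  monomial 1·x^0·y^1 ↦ 1·X^0·Y^1·Z^1.
  monomial 2·x^0·y^0 ↦ 2·X^0·Y^0·Z^2.
Collecting: F(X, Y, Z) = 2*X**2 + 2*X*Y - X*Z + 3*Y**2 + Y*Z + 2*Z**2.


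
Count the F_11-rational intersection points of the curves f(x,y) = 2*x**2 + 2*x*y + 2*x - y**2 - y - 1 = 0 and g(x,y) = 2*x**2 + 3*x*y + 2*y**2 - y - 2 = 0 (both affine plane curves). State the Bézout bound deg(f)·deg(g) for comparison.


Common zeros: {(9, 2), (10, 2)}; count = 2; Bézout bound = 4.

deg(f) = 2, deg(g) = 2, so Bézout bound = 4.
Scan x ∈ F_11. For each x, list the y ∈ F_11 with f(x, y) ≡ 0 and those with g(x, y) ≡ 0 (mod 11); the common zeros in that column are the intersection.
  x = 0: f ≡ 0 at y ∈ ∅; g ≡ 0 at y ∈ ∅; common: ∅.
  x = 1: f ≡ 0 at y ∈ ∅; g ≡ 0 at y ∈ {0, 10}; common: ∅.
  x = 2: f ≡ 0 at y ∈ {0, 3}; g ≡ 0 at y ∈ ∅; common: ∅.
  x = 3: f ≡ 0 at y ∈ ∅; g ≡ 0 at y ∈ ∅; common: ∅.
  x = 4: f ≡ 0 at y ∈ ∅; g ≡ 0 at y ∈ ∅; common: ∅.
  x = 5: f ≡ 0 at y ∈ {3, 6}; g ≡ 0 at y ∈ ∅; common: ∅.
  x = 6: f ≡ 0 at y ∈ ∅; g ≡ 0 at y ∈ {9, 10}; common: ∅.
  x = 7: f ≡ 0 at y ∈ ∅; g ≡ 0 at y ∈ ∅; common: ∅.
  x = 8: f ≡ 0 at y ∈ {0, 4}; g ≡ 0 at y ∈ {7, 9}; common: ∅.
  x = 9: f ≡ 0 at y ∈ {2, 4}; g ≡ 0 at y ∈ {2, 7}; common: {2}.
  x = 10: f ≡ 0 at y ∈ {2, 6}; g ≡ 0 at y ∈ {0, 2}; common: {2}.
Collecting: common zeros = {(9, 2), (10, 2)}, so the count is 2.
Comparison with the Bézout bound: 2 ≤ 4 = deg(f)·deg(g), as expected for curves with no common component (the affine F_11-count falls short of the bound because intersections may lie at infinity, over extension fields, or carry multiplicity).


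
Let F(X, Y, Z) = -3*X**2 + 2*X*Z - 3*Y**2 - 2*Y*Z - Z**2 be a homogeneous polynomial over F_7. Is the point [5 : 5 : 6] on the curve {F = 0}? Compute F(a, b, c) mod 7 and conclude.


F(5,5,6) ≡ 3 (mod 7); P is NOT on the curve.

Evaluate F(5, 5, 6) term-by-term (mod 7).
  -3*X**2 ↦ -3·25·1·1 = -75
  2*X*Z ↦ 2·5·1·6 = 60
  -3*Y**2 ↦ -3·1·25·1 = -75
  -2*Y*Z ↦ -2·1·5·6 = -60
  -Z**2 ↦ -1·1·1·36 = -36
Sum: F(5, 5, 6) = (-75) + (60) + (-75) + (-60) + (-36) = -186.
Reducing mod 7: -186 ≡ 3 (mod 7).
Since F(a, b, c) ≡ 3 ≠ 0 (mod 7), P does NOT lie on the curve.


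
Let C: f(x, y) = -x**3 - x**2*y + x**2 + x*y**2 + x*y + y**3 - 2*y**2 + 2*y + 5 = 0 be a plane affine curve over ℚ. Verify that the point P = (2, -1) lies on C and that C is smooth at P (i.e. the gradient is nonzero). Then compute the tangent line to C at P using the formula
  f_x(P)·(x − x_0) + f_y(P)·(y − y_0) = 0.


Tangent line at P: -4*x + 3*y + 11 = 0.

Step 1: f(2, -1) = 0, so P lies on C.
Step 2: partial derivatives
  f_x(x, y) = -3*x**2 - 2*x*y + 2*x + y**2 + y, f_y(x, y) = -x**2 + 2*x*y + x + 3*y**2 - 4*y + 2.
  f_x(P) = -4, f_y(P) = 3 (gradient nonzero, so P is smooth).
Step 3: tangent line at P: -4·(x − 2) + 3·(y − -1) = 0.
Expanding: -4*x + 3*y + 11 = 0.


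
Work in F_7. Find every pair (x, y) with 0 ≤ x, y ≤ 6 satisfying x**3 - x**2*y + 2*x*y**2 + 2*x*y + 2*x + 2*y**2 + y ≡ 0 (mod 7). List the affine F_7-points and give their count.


Affine F_7-points: {(0, 0), (0, 3), (2, 4), (4, 2), (4, 5), (5, 1), (5, 6), (6, 2)}; count = 8.

For each of the 49 pairs (x, y) ∈ F_7², evaluate f(x, y) mod 7. Record the zeros.
  x = 0: [0↦0, 1↦3, 2↦3, 3↦0, 4↦1, 5↦6, 6↦1]  zeros at y ∈ {0, 3}
  x = 1: [0↦3, 1↦2, 2↦2, 3↦3, 4↦5, 5↦1, 6↦5]  zeros at y ∈ ∅
  x = 2: [0↦5, 1↦5, 2↦3, 3↦6, 4↦0, 5↦6, 6↦3]  zeros at y ∈ {4}
  x = 3: [0↦5, 1↦4, 2↦5, 3↦1, 4↦6, 5↦6, 6↦1]  zeros at y ∈ ∅
  x = 4: [0↦2, 1↦5, 2↦0, 3↦1, 4↦1, 5↦0, 6↦5]  zeros at y ∈ {2, 5}
  x = 5: [0↦2, 1↦0, 2↦1, 3↦5, 4↦5, 5↦1, 6↦0]  zeros at y ∈ {1, 6}
  x = 6: [0↦4, 1↦2, 2↦0, 3↦5, 4↦3, 5↦1, 6↦6]  zeros at y ∈ {2}
Collecting zeros: affine points = {(0, 0), (0, 3), (2, 4), (4, 2), (4, 5), (5, 1), (5, 6), (6, 2)}.
Total count |C(F_7)_aff| = 8.


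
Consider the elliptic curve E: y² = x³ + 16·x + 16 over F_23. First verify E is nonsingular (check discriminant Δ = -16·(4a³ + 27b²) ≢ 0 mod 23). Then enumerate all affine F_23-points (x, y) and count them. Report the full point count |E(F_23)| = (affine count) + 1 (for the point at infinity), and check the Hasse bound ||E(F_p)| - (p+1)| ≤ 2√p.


Affine points = {(0, 4), (0, 19), (4, 11), (4, 12), (6, 11), (6, 12), (8, 9), (8, 14), (10, 7), (10, 16), (12, 2), (12, 21), (13, 11), (13, 12), (17, 7), (17, 16), (18, 8), (18, 15), (19, 7), (19, 16)}; affine count = 20; |E(F_23)| = 21.

Discriminant check: Δ ∝ 4a³ + 27b² = 4·16³ + 27·16² = 4·4096 + 27·256 ≡ 20 (mod 23). Nonzero ⇒ E is nonsingular.
For each x ∈ F_23, compute rhs = x³ + 16·x + 16 mod 23, then count y ∈ F_23 with y² ≡ rhs.
  x = 0: rhs = 16, matching y values: 4, 19 (2 points).
  x = 1: rhs = 10, matching y values: none (0 points).
  x = 2: rhs = 10, matching y values: none (0 points).
  x = 3: rhs = 22, matching y values: none (0 points).
  x = 4: rhs = 6, matching y values: 11, 12 (2 points).
  x = 5: rhs = 14, matching y values: none (0 points).
  x = 6: rhs = 6, matching y values: 11, 12 (2 points).
  x = 7: rhs = 11, matching y values: none (0 points).
  x = 8: rhs = 12, matching y values: 9, 14 (2 points).
  x = 9: rhs = 15, matching y values: none (0 points).
  x = 10: rhs = 3, matching y values: 7, 16 (2 points).
  x = 11: rhs = 5, matching y values: none (0 points).
  x = 12: rhs = 4, matching y values: 2, 21 (2 points).
  x = 13: rhs = 6, matching y values: 11, 12 (2 points).
  x = 14: rhs = 17, matching y values: none (0 points).
  x = 15: rhs = 20, matching y values: none (0 points).
  x = 16: rhs = 21, matching y values: none (0 points).
  x = 17: rhs = 3, matching y values: 7, 16 (2 points).
  x = 18: rhs = 18, matching y values: 8, 15 (2 points).
  x = 19: rhs = 3, matching y values: 7, 16 (2 points).
  x = 20: rhs = 10, matching y values: none (0 points).
  x = 21: rhs = 22, matching y values: none (0 points).
  x = 22: rhs = 22, matching y values: none (0 points).
Total affine count: 20.
Full point count |E(F_23)| = 20 + 1 = 21.
Hasse bound: |21 − (23+1)| = |-3| = 3 ≤ 2√23 ≈ 9.5917 ✓.


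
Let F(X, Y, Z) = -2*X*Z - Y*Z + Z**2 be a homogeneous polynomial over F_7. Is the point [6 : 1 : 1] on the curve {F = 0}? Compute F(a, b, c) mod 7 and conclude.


F(6,1,1) ≡ 2 (mod 7); P is NOT on the curve.

Evaluate F(6, 1, 1) term-by-term (mod 7).
  -2*X*Z ↦ -2·6·1·1 = -12
  -Y*Z ↦ -1·1·1·1 = -1
  Z**2 ↦ 1·1·1·1 = 1
Sum: F(6, 1, 1) = (-12) + (-1) + (1) = -12.
Reducing mod 7: -12 ≡ 2 (mod 7).
Since F(a, b, c) ≡ 2 ≠ 0 (mod 7), P does NOT lie on the curve.


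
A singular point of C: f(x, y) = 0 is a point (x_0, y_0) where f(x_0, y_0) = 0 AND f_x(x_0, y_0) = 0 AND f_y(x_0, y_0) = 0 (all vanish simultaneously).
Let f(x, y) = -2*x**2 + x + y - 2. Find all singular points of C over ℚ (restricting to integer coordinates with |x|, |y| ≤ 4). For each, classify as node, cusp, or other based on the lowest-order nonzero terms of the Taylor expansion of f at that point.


No singular points in the scanned grid; C is smooth there.

Compute partial derivatives:
  f_x = 1 - 4*x.
  f_y = 1.
f_y = 1 is a nonzero constant, so f_y never vanishes: no point (x, y) can satisfy f = f_x = f_y = 0. In particular no (x, y) ∈ {−4, ..., 4}² is singular; the curve is smooth.


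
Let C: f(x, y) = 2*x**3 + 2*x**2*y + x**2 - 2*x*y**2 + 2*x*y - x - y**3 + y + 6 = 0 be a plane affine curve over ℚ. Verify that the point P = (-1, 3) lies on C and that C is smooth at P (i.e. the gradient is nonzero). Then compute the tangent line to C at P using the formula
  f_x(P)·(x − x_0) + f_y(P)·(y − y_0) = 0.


Tangent line at P: -21*x - 14*y + 21 = 0.

Step 1: f(-1, 3) = 0, so P lies on C.
Step 2: partial derivatives
  f_x(x, y) = 6*x**2 + 4*x*y + 2*x - 2*y**2 + 2*y - 1, f_y(x, y) = 2*x**2 - 4*x*y + 2*x - 3*y**2 + 1.
  f_x(P) = -21, f_y(P) = -14 (gradient nonzero, so P is smooth).
Step 3: tangent line at P: -21·(x − -1) + -14·(y − 3) = 0.
Expanding: -21*x - 14*y + 21 = 0.
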